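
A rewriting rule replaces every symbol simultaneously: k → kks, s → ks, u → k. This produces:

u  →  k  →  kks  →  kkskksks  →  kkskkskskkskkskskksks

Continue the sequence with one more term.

Rewriting the 21 symbols of kkskkskskkskkskskksks one by one yields kks kks ks kks kks ks kks ks kks kks ks kks kks ks kks ks kks kks ks kks ks; concatenated:

kkskkskskkskkskskkskskkskkskskkskkskskkskskkskkskskksks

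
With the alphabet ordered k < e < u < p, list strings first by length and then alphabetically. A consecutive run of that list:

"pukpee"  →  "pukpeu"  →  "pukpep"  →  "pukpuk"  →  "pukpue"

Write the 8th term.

pukppk

Advancing 3 positions from pukpue through pukpue → pukpuu → pukpup reaches term 8.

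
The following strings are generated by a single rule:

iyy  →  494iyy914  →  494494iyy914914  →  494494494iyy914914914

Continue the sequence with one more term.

Each term wraps the previous one in 494 on the left and 914 on the right.
Applying this once more to 494494494iyy914914914:

494494494494iyy914914914914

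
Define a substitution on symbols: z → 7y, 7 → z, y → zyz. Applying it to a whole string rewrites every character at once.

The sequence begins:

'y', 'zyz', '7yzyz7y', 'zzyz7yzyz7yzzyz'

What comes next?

7y7yzyz7yzzyz7yzyz7yzzyz7y7yzyz7y

Applying the rule to each of the 15 symbols of zzyz7yzyz7yzzyz gives the pieces 7y 7y zyz 7y z zyz 7y zyz 7y z zyz 7y 7y zyz 7y, which concatenate to the answer.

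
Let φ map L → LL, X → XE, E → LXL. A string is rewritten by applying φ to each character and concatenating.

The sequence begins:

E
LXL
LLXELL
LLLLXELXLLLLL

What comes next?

Rewriting the 13 symbols of LLLLXELXLLLLL one by one yields LL LL LL LL XE LXL LL XE LL LL LL LL LL; concatenated:

LLLLLLLLXELXLLLXELLLLLLLLLL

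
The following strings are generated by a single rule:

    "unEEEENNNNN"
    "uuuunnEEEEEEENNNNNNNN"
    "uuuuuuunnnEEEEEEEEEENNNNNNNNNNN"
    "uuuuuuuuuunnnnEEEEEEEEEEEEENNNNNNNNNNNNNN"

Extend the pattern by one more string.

Term n consists of 3n-2 u's, followed by n n's, followed by 3n+1 E's, followed by 3n+2 N's (n = 1, 2, …).
Setting n = 5 gives 13, 5, 16, 17 characters in each block.

uuuuuuuuuuuuunnnnnEEEEEEEEEEEEEEEENNNNNNNNNNNNNNNNN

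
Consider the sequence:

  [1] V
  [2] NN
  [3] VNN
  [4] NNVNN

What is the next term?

From term 3 onward, concatenate the second-to-last term with the last: V·NN = VNN, NN·VNN = NNVNN, …
Continuing: VNN · NNVNN gives term 5.

VNNNNVNN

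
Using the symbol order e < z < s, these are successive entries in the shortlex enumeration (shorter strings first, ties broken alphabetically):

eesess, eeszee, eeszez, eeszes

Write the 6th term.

Stepping forward 2 times from eeszes: eeszes → eeszze, then the target.

eeszzz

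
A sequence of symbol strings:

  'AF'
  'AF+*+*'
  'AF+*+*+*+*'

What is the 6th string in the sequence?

Every step adds +*+* to the end: s(k+1) = s(k)·+*+*.
From AF+*+*+*+*, 3 further steps: AF+*+*+*+* → AF+*+*+*+*+*+* → AF+*+*+*+*+*+*+*+* → (answer).

AF+*+*+*+*+*+*+*+*+*+*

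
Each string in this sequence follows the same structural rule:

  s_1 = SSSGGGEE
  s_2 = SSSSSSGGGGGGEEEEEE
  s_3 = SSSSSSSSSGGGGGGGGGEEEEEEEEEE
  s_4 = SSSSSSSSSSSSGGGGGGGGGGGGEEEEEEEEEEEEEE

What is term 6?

Term n consists of 3n S's, followed by 3n G's, followed by 4n-2 E's (n = 1, 2, …).
Setting n = 6 gives 18, 18, 22 characters in each block.

SSSSSSSSSSSSSSSSSSGGGGGGGGGGGGGGGGGGEEEEEEEEEEEEEEEEEEEEEE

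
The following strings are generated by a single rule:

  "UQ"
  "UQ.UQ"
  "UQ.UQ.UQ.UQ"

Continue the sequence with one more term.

s(k+1) = s(k)·.·s(k) — each term doubles the last with '.' between the halves.
One more doubling of UQ.UQ.UQ.UQ gives the answer.

UQ.UQ.UQ.UQ.UQ.UQ.UQ.UQ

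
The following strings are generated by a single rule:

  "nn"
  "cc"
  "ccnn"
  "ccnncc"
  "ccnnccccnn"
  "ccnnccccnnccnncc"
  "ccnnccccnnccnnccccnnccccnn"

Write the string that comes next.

ccnnccccnnccnnccccnnccccnnccnnccccnnccnncc

Each term (from the third on) is the previous term followed by the one before it: term 3 = cc·nn = ccnn.
The next term joins ccnnccccnnccnnccccnnccccnn and ccnnccccnnccnncc.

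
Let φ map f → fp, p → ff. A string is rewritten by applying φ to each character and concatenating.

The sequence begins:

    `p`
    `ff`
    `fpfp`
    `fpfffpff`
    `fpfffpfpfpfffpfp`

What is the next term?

Rewriting the 16 symbols of fpfffpfpfpfffpfp one by one yields fp ff fp fp fp ff fp ff fp ff fp fp fp ff fp ff; concatenated:

fpfffpfpfpfffpfffpfffpfpfpfffpff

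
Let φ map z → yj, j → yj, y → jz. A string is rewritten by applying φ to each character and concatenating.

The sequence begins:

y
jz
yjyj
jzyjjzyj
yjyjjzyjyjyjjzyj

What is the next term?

jzyjjzyjyjyjjzyjjzyjjzyjyjyjjzyj

Applying the rule to each of the 16 symbols of yjyjjzyjyjyjjzyj gives the pieces jz yj jz yj yj yj jz yj jz yj jz yj yj yj jz yj, which concatenate to the answer.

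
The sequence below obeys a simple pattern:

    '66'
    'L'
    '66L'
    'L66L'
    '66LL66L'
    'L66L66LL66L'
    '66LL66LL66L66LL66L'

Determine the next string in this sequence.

L66L66LL66L66LL66LL66L66LL66L

From term 3 onward, concatenate the second-to-last term with the last: 66·L = 66L, L·66L = L66L, …
So term 8 is L66L66LL66L·66LL66LL66L66LL66L.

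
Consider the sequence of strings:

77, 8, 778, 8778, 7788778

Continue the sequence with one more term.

This is a Fibonacci-style word recurrence s(k) = s(k−2)·s(k−1): e.g. 77·8 = 778.
Continuing: 8778 · 7788778 gives term 6.

87787788778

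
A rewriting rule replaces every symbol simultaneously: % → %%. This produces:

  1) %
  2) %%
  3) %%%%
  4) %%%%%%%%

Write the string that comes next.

%%%%%%%%%%%%%%%%

Expanding %%%%%%%%: %→%%, %→%%, %→%%, %→%%, %→%%, %→%%, %→%%, %→%%. Concatenated: %% %% %% %% %% %% %% %%.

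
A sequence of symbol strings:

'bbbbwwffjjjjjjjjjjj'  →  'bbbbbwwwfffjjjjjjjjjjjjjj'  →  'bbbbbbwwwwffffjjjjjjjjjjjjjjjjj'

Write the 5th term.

The n-th term is n+1 b's then n-1 w's then n-1 f's then 3n+2 j's, where the shown terms are n = 3, 4, 5.
For term 5, n = 7, so the run lengths are 8, 6, 6, 23.

bbbbbbbbwwwwwwffffffjjjjjjjjjjjjjjjjjjjjjjj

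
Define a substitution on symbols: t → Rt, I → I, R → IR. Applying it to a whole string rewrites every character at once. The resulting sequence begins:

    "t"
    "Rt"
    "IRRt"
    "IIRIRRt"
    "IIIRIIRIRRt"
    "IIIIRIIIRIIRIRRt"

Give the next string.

Rewriting the 16 symbols of IIIIRIIIRIIRIRRt one by one yields I I I I IR I I I IR I I IR I IR IR Rt; concatenated:

IIIIIRIIIIRIIIRIIRIRRt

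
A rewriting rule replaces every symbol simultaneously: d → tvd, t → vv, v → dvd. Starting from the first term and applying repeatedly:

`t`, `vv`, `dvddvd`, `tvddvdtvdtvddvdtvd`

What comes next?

Rewriting the 18 symbols of tvddvdtvdtvddvdtvd one by one yields vv dvd tvd tvd dvd tvd vv dvd tvd vv dvd tvd tvd dvd tvd vv dvd tvd; concatenated:

vvdvdtvdtvddvdtvdvvdvdtvdvvdvdtvdtvddvdtvdvvdvdtvd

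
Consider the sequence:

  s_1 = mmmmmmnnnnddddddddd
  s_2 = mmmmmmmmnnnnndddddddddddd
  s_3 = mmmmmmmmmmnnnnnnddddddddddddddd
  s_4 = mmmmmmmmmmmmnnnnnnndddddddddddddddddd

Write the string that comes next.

mmmmmmmmmmmmmmnnnnnnnnddddddddddddddddddddd

Term n consists of 2n+2 m's, followed by n+2 n's, followed by 3n+3 d's, where the shown terms are n = 2, 3, 4, 5.
For the next term, n = 6, so the run lengths are 14, 8, 21.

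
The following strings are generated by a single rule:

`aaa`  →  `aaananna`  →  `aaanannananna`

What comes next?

The strings grow by a fixed suffix nanna each time.
So the next term is aaanannananna·nanna.

aaanannanannananna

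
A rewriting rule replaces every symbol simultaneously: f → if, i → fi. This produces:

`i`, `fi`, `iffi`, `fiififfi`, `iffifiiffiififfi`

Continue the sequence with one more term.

Replace each of the 16 characters of iffifiiffiififfi in place — fi if if fi if fi fi if if fi fi if fi if if fi — and concatenate.

fiififfiiffifiififfifiiffiififfi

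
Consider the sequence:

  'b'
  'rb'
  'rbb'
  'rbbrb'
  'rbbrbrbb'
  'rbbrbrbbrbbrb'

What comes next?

rbbrbrbbrbbrbrbbrbrbb

From term 3 onward, concatenate the last term with the second-to-last: rb·b = rbb, rbb·rb = rbbrb, …
Continuing: rbbrbrbbrbbrb · rbbrbrbb gives term 7.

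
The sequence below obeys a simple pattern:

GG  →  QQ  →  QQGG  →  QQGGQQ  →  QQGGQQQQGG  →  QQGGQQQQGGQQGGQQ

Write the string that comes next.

QQGGQQQQGGQQGGQQQQGGQQQQGG

From term 3 onward, concatenate the last term with the second-to-last: QQ·GG = QQGG, QQGG·QQ = QQGGQQ, …
So term 7 is QQGGQQQQGGQQGGQQ·QQGGQQQQGG.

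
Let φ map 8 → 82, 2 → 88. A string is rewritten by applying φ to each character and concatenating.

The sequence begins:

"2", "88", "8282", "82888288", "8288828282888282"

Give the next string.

82888282828882888288828282888288

Replace each of the 16 characters of 8288828282888282 in place — 82 88 82 82 82 88 82 88 82 88 82 82 82 88 82 88 — and concatenate.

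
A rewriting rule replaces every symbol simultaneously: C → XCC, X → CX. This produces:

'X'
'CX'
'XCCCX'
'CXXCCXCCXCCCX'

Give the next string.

Rewriting the 13 symbols of CXXCCXCCXCCCX one by one yields XCC CX CX XCC XCC CX XCC XCC CX XCC XCC XCC CX; concatenated:

XCCCXCXXCCXCCCXXCCXCCCXXCCXCCXCCCX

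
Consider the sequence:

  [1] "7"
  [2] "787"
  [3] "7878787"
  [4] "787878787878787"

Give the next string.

s(k+1) = s(k)·8·s(k) — each term doubles the last with '8' between the halves.
Doubling 787878787878787 with '8' between the halves:

7878787878787878787878787878787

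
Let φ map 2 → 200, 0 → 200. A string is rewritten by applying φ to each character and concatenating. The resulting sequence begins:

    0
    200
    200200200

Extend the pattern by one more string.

Rewriting each symbol of 200200200: 2→200, 0→200, 0→200, 2→200, 0→200, 0→200, 2→200, 0→200, 0→200, which concatenates to 200 200 200 200 200 200 200 200 200.

200200200200200200200200200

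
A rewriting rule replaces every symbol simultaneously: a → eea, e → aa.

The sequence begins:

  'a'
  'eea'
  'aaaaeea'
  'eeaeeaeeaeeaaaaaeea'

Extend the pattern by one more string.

aaaaeeaaaaaeeaaaaaeeaaaaaeeaeeaeeaeeaeeaaaaaeea

φ(eeaeeaeeaeeaaaaaeea) expands symbol-by-symbol to aa aa eea aa aa eea aa aa eea aa aa eea eea eea eea eea aa aa eea; joining the 19 pieces gives the next term.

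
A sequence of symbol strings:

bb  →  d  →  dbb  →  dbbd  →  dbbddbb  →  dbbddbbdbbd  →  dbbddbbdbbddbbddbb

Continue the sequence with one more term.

dbbddbbdbbddbbddbbdbbddbbdbbd

Each term (from the third on) is the previous term followed by the one before it: term 3 = d·bb = dbb.
The next term joins dbbddbbdbbddbbddbb and dbbddbbdbbd.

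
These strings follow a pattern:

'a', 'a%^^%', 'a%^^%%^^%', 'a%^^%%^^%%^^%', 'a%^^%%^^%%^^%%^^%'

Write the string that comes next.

Every step adds %^^% to the end: s(k+1) = s(k)·%^^%.
Applying this once more to a%^^%%^^%%^^%%^^%:

a%^^%%^^%%^^%%^^%%^^%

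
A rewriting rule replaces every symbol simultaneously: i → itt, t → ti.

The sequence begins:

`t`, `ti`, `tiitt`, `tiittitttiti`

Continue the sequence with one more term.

Rewriting each symbol of tiittitttiti: t→ti, i→itt, i→itt, t→ti, t→ti, i→itt, t→ti, t→ti, t→ti, i→itt, t→ti, i→itt, which concatenates to ti itt itt ti ti itt ti ti ti itt ti itt.

tiittitttitiitttititiitttiitt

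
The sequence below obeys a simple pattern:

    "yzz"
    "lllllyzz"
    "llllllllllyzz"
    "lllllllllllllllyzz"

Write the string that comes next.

Each term is the previous one with lllll prepended.
One more step from lllllllllllllllyzz gives the answer.

llllllllllllllllllllyzz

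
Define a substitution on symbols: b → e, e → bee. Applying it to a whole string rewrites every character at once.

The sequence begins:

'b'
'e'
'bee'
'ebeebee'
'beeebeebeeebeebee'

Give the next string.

φ(beeebeebeeebeebee) expands symbol-by-symbol to e bee bee bee e bee bee e bee bee bee e bee bee e bee bee; joining the 17 pieces gives the next term.

ebeebeebeeebeebeeebeebeebeeebeebeeebeebee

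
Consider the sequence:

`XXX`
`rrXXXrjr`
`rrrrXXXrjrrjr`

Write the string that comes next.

Each term wraps the previous one in rr on the left and rjr on the right.
Applying this once more to rrrrXXXrjrrjr:

rrrrrrXXXrjrrjrrjr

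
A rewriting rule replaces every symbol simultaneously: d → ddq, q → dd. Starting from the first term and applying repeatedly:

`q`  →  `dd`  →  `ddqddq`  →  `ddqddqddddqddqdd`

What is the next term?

Applying the rule to each of the 16 symbols of ddqddqddddqddqdd gives the pieces ddq ddq dd ddq ddq dd ddq ddq ddq ddq dd ddq ddq dd ddq ddq, which concatenate to the answer.

ddqddqddddqddqddddqddqddqddqddddqddqddddqddq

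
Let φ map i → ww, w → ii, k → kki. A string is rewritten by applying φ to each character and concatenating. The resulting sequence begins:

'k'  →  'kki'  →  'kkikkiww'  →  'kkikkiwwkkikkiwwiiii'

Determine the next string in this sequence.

Rewriting the 20 symbols of kkikkiwwkkikkiwwiiii one by one yields kki kki ww kki kki ww ii ii kki kki ww kki kki ww ii ii ww ww ww ww; concatenated:

kkikkiwwkkikkiwwiiiikkikkiwwkkikkiwwiiiiwwwwwwww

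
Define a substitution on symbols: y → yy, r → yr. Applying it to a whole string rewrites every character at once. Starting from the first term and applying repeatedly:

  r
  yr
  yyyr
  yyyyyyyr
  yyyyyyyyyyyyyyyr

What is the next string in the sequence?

Rewriting the 16 symbols of yyyyyyyyyyyyyyyr one by one yields yy yy yy yy yy yy yy yy yy yy yy yy yy yy yy yr; concatenated:

yyyyyyyyyyyyyyyyyyyyyyyyyyyyyyyr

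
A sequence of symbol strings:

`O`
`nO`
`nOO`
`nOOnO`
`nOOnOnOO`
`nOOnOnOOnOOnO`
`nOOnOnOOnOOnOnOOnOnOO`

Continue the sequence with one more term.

nOOnOnOOnOOnOnOOnOnOOnOOnOnOOnOOnO

This is a Fibonacci-style word recurrence s(k) = s(k−1)·s(k−2): e.g. nO·O = nOO.
So term 8 is nOOnOnOOnOOnOnOOnOnOO·nOOnOnOOnOOnO.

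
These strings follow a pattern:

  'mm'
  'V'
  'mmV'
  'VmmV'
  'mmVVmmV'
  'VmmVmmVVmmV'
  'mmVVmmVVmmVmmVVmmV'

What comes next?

VmmVmmVVmmVmmVVmmVVmmVmmVVmmV

This is a Fibonacci-style word recurrence s(k) = s(k−2)·s(k−1): e.g. mm·V = mmV.
Continuing: VmmVmmVVmmV · mmVVmmVVmmVmmVVmmV gives term 8.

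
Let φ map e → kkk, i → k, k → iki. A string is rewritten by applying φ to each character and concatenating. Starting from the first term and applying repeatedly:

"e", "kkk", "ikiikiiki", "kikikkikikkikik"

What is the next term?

Replace each of the 15 characters of kikikkikikkikik in place — iki k iki k iki iki k iki k iki iki k iki k iki — and concatenate.

ikikikikikiikikikikikiikikikikiki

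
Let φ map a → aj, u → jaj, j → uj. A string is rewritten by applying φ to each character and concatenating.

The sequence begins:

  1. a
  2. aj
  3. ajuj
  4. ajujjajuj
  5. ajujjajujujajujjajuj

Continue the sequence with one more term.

ajujjajujujajujjajujjajujajujjajujujajujjajuj

Replace each of the 20 characters of ajujjajujujajujjajuj in place — aj uj jaj uj uj aj uj jaj uj jaj uj aj uj jaj uj uj aj uj jaj uj — and concatenate.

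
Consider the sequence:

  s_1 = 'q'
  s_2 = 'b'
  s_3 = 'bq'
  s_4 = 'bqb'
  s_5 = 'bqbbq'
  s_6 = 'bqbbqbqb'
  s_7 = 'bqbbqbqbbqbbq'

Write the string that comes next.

bqbbqbqbbqbbqbqbbqbqb

Each term (from the third on) is the previous term followed by the one before it: term 3 = b·q = bq.
The next term joins bqbbqbqbbqbbq and bqbbqbqb.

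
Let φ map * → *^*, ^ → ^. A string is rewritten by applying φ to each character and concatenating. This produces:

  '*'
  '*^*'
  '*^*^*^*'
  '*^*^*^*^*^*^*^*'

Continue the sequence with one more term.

Applying the rule to each of the 15 symbols of *^*^*^*^*^*^*^* gives the pieces *^* ^ *^* ^ *^* ^ *^* ^ *^* ^ *^* ^ *^* ^ *^*, which concatenate to the answer.

*^*^*^*^*^*^*^*^*^*^*^*^*^*^*^*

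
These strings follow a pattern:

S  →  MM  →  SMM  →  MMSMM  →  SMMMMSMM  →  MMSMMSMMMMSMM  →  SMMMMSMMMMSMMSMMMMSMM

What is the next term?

Each term (from the third on) is the two preceding terms concatenated in order: term 3 = S·MM = SMM.
Continuing: MMSMMSMMMMSMM · SMMMMSMMMMSMMSMMMMSMM gives term 8.

MMSMMSMMMMSMMSMMMMSMMMMSMMSMMMMSMM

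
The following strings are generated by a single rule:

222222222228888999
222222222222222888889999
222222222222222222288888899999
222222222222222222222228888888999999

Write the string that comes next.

222222222222222222222222222888888889999999

Each string has the form 2^{4n-1} 8^{n+1} 9^{n}, where the shown terms are n = 3, 4, 5, 6.
At n = 7 the blocks have lengths 27, 8, 7.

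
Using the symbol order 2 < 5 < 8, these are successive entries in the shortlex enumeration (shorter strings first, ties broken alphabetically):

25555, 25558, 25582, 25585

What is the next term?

25588

Find the rightmost character of 25585 below 8, bump it to the next letter, and reset everything to its right to 2.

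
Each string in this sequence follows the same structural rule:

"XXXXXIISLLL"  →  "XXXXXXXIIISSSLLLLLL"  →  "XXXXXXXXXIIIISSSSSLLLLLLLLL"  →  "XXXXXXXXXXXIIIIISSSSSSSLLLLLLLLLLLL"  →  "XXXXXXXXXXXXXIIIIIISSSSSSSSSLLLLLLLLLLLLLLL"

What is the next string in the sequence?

XXXXXXXXXXXXXXXIIIIIIISSSSSSSSSSSLLLLLLLLLLLLLLLLLL

Term n consists of 2n+3 X's, followed by n+1 I's, followed by 2n-1 S's, followed by 3n L's (n = 1, 2, …).
For the next term, n = 6, so the run lengths are 15, 7, 11, 18.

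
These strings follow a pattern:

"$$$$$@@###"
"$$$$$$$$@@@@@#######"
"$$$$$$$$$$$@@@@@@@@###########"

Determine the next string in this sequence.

$$$$$$$$$$$$$$@@@@@@@@@@@###############

Term n consists of 3n+2 $'s, followed by 3n-1 @'s, followed by 4n-1 #'s (n = 1, 2, …).
At n = 4 the blocks have lengths 14, 11, 15.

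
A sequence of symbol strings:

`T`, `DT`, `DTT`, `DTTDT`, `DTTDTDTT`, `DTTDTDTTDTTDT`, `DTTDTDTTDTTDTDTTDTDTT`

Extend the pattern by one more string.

DTTDTDTTDTTDTDTTDTDTTDTTDTDTTDTTDT

From term 3 onward, concatenate the last term with the second-to-last: DT·T = DTT, DTT·DT = DTTDT, …
The next term joins DTTDTDTTDTTDTDTTDTDTT and DTTDTDTTDTTDT.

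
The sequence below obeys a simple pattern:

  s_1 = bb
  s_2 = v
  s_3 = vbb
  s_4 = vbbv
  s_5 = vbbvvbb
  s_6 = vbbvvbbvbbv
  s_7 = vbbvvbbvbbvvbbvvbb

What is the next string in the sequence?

vbbvvbbvbbvvbbvvbbvbbvvbbvbbv

From term 3 onward, concatenate the last term with the second-to-last: v·bb = vbb, vbb·v = vbbv, …
So term 8 is vbbvvbbvbbvvbbvvbb·vbbvvbbvbbv.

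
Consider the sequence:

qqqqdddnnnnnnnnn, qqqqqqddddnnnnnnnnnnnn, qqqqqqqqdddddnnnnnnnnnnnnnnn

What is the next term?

The n-th term is 2n-2 q's then n d's then 3n n's, where the shown terms are n = 3, 4, 5.
At n = 6 the blocks have lengths 10, 6, 18.

qqqqqqqqqqddddddnnnnnnnnnnnnnnnnnn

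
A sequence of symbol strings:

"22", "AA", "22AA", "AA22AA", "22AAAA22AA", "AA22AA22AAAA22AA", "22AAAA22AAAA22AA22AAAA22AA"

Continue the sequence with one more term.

AA22AA22AAAA22AA22AAAA22AAAA22AA22AAAA22AA

This is a Fibonacci-style word recurrence s(k) = s(k−2)·s(k−1): e.g. 22·AA = 22AA.
Continuing: AA22AA22AAAA22AA · 22AAAA22AAAA22AA22AAAA22AA gives term 8.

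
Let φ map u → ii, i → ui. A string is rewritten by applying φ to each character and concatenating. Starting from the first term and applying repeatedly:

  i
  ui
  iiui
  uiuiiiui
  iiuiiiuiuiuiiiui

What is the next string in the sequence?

Applying the rule to each of the 16 symbols of iiuiiiuiuiuiiiui gives the pieces ui ui ii ui ui ui ii ui ii ui ii ui ui ui ii ui, which concatenate to the answer.

uiuiiiuiuiuiiiuiiiuiiiuiuiuiiiui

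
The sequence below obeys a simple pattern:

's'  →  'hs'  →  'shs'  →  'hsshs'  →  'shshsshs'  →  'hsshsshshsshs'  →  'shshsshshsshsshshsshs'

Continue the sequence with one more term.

From term 3 onward, concatenate the second-to-last term with the last: s·hs = shs, hs·shs = hsshs, …
So term 8 is hsshsshshsshs·shshsshshsshsshshsshs.

hsshsshshsshsshshsshshsshsshshsshs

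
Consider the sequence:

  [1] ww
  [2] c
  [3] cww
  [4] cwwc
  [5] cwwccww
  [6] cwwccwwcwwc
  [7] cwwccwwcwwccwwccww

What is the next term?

This is a Fibonacci-style word recurrence s(k) = s(k−1)·s(k−2): e.g. c·ww = cww.
The next term joins cwwccwwcwwccwwccww and cwwccwwcwwc.

cwwccwwcwwccwwccwwcwwccwwcwwc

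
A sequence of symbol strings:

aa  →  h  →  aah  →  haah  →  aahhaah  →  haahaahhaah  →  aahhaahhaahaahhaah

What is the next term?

haahaahhaahaahhaahhaahaahhaah

Each term (from the third on) is the two preceding terms concatenated in order: term 3 = aa·h = aah.
Continuing: haahaahhaah · aahhaahhaahaahhaah gives term 8.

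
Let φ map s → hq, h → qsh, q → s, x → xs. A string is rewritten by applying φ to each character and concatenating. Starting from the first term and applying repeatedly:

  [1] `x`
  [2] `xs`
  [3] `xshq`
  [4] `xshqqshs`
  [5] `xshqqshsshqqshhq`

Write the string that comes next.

xshqqshsshqqshhqhqqshsshqqshqshs

φ(xshqqshsshqqshhq) expands symbol-by-symbol to xs hq qsh s s hq qsh hq hq qsh s s hq qsh qsh s; joining the 16 pieces gives the next term.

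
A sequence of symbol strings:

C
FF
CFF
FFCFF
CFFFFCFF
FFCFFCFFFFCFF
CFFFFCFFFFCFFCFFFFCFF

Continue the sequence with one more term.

FFCFFCFFFFCFFCFFFFCFFFFCFFCFFFFCFF

Each term (from the third on) is the two preceding terms concatenated in order: term 3 = C·FF = CFF.
Continuing: FFCFFCFFFFCFF · CFFFFCFFFFCFFCFFFFCFF gives term 8.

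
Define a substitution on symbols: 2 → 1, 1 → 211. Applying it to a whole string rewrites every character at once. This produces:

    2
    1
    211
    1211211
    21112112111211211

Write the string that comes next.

Rewriting the 17 symbols of 21112112111211211 one by one yields 1 211 211 211 1 211 211 1 211 211 211 1 211 211 1 211 211; concatenated:

12112112111211211121121121112112111211211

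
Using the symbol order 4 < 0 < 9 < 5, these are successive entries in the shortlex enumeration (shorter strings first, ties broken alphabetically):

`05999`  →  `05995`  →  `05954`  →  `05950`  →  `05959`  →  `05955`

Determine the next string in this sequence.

Find the rightmost character of 05955 below 5, bump it to the next letter, and reset everything to its right to 4.

05544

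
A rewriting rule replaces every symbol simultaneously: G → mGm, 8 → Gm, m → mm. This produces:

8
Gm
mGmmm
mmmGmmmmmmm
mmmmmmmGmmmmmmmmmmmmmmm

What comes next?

Replace each of the 23 characters of mmmmmmmGmmmmmmmmmmmmmmm in place — mm mm mm mm mm mm mm mGm mm mm mm mm mm mm mm mm mm mm mm mm mm mm mm — and concatenate.

mmmmmmmmmmmmmmmGmmmmmmmmmmmmmmmmmmmmmmmmmmmmmmm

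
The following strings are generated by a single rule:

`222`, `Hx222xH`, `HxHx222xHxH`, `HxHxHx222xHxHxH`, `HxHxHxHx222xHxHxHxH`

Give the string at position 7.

s(k+1) = Hx·s(k)·xH, so each term gains Hx as a prefix and xH as a suffix.
From HxHxHxHx222xHxHxHxH, 2 further steps: HxHxHxHx222xHxHxHxH → HxHxHxHxHx222xHxHxHxHxH → (answer).

HxHxHxHxHxHx222xHxHxHxHxHxH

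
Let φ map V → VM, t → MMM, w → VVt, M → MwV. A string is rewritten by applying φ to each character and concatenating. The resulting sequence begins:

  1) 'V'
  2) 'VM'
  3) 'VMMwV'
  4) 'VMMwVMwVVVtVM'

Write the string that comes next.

Replace each of the 13 characters of VMMwVMwVVVtVM in place — VM MwV MwV VVt VM MwV VVt VM VM VM MMM VM MwV — and concatenate.

VMMwVMwVVVtVMMwVVVtVMVMVMMMMVMMwV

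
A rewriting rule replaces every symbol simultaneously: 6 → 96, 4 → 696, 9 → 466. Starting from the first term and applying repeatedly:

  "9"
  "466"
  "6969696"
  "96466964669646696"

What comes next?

φ(96466964669646696) expands symbol-by-symbol to 466 96 696 96 96 466 96 696 96 96 466 96 696 96 96 466 96; joining the 17 pieces gives the next term.

46696696969646696696969646696696969646696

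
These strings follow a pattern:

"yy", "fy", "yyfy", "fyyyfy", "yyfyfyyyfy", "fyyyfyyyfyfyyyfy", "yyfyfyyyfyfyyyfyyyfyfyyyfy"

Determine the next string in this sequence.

fyyyfyyyfyfyyyfyyyfyfyyyfyfyyyfyyyfyfyyyfy

This is a Fibonacci-style word recurrence s(k) = s(k−2)·s(k−1): e.g. yy·fy = yyfy.
So term 8 is fyyyfyyyfyfyyyfy·yyfyfyyyfyfyyyfyyyfyfyyyfy.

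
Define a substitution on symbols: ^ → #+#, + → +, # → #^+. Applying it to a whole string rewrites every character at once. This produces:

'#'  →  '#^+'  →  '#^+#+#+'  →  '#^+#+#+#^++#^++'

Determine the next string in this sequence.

Rewriting the 15 symbols of #^+#+#+#^++#^++ one by one yields #^+ #+# + #^+ + #^+ + #^+ #+# + + #^+ #+# + +; concatenated:

#^+#+#+#^++#^++#^+#+#++#^+#+#++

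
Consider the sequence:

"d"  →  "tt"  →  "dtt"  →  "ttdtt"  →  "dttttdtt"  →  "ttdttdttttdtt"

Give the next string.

dttttdttttdttdttttdtt

From term 3 onward, concatenate the second-to-last term with the last: d·tt = dtt, tt·dtt = ttdtt, …
So term 7 is dttttdtt·ttdttdttttdtt.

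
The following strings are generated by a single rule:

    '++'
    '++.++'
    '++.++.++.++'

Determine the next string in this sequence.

++.++.++.++.++.++.++.++

Every step duplicates the string with '.' between the halves.
One more doubling of ++.++.++.++ gives the answer.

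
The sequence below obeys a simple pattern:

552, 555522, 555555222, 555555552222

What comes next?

Each string has the form 5^{2n} 2^{n} (n = 1, 2, …).
Setting n = 5 gives 10, 5 characters in each block.

555555555522222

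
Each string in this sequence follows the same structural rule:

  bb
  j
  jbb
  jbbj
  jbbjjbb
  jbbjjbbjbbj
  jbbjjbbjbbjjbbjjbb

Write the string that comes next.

jbbjjbbjbbjjbbjjbbjbbjjbbjbbj

This is a Fibonacci-style word recurrence s(k) = s(k−1)·s(k−2): e.g. j·bb = jbb.
Continuing: jbbjjbbjbbjjbbjjbb · jbbjjbbjbbj gives term 8.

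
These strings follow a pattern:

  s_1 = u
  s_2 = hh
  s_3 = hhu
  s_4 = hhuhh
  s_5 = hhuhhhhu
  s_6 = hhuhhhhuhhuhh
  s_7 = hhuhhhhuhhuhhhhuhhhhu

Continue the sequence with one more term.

This is a Fibonacci-style word recurrence s(k) = s(k−1)·s(k−2): e.g. hh·u = hhu.
So term 8 is hhuhhhhuhhuhhhhuhhhhu·hhuhhhhuhhuhh.

hhuhhhhuhhuhhhhuhhhhuhhuhhhhuhhuhh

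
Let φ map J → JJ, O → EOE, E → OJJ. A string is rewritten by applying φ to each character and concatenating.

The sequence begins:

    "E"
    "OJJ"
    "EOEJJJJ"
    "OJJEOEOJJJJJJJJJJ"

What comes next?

EOEJJJJOJJEOEOJJEOEJJJJJJJJJJJJJJJJJJJJ

Applying the rule to each of the 17 symbols of OJJEOEOJJJJJJJJJJ gives the pieces EOE JJ JJ OJJ EOE OJJ EOE JJ JJ JJ JJ JJ JJ JJ JJ JJ JJ, which concatenate to the answer.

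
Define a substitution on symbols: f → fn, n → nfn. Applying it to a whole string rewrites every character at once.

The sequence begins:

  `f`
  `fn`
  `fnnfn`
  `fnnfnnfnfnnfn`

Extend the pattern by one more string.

fnnfnnfnfnnfnnfnfnnfnfnnfnnfnfnnfn

Replace each of the 13 characters of fnnfnnfnfnnfn in place — fn nfn nfn fn nfn nfn fn nfn fn nfn nfn fn nfn — and concatenate.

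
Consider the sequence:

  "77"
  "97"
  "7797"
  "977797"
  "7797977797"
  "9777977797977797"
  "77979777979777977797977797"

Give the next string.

977797779797779777979777979777977797977797

This is a Fibonacci-style word recurrence s(k) = s(k−2)·s(k−1): e.g. 77·97 = 7797.
The next term joins 9777977797977797 and 77979777979777977797977797.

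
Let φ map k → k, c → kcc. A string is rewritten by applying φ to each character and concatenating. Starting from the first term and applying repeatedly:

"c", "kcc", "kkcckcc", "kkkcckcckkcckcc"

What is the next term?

Rewriting the 15 symbols of kkkcckcckkcckcc one by one yields k k k kcc kcc k kcc kcc k k kcc kcc k kcc kcc; concatenated:

kkkkcckcckkcckcckkkcckcckkcckcc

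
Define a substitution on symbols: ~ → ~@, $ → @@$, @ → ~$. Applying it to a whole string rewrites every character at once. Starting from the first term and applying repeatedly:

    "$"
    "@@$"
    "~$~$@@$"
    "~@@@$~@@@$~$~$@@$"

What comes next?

~@~$~$~$@@$~@~$~$~$@@$~@@@$~@@@$~$~$@@$

φ(~@@@$~@@@$~$~$@@$) expands symbol-by-symbol to ~@ ~$ ~$ ~$ @@$ ~@ ~$ ~$ ~$ @@$ ~@ @@$ ~@ @@$ ~$ ~$ @@$; joining the 17 pieces gives the next term.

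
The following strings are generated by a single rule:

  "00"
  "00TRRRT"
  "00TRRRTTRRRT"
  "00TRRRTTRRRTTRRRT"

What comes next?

00TRRRTTRRRTTRRRTTRRRT

Every step adds TRRRT to the end: s(k+1) = s(k)·TRRRT.
One more step from 00TRRRTTRRRTTRRRT gives the answer.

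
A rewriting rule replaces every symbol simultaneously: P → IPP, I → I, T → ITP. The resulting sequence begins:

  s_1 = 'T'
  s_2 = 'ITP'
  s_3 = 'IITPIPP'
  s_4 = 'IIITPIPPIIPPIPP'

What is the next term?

Rewriting the 15 symbols of IIITPIPPIIPPIPP one by one yields I I I ITP IPP I IPP IPP I I IPP IPP I IPP IPP; concatenated:

IIIITPIPPIIPPIPPIIIPPIPPIIPPIPP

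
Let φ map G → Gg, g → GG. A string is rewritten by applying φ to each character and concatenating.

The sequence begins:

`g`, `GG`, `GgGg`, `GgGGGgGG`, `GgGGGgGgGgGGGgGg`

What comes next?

Applying the rule to each of the 16 symbols of GgGGGgGgGgGGGgGg gives the pieces Gg GG Gg Gg Gg GG Gg GG Gg GG Gg Gg Gg GG Gg GG, which concatenate to the answer.

GgGGGgGgGgGGGgGGGgGGGgGgGgGGGgGG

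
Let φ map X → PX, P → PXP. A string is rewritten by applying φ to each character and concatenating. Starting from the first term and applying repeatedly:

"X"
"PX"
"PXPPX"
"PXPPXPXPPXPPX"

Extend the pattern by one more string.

Applying the rule to each of the 13 symbols of PXPPXPXPPXPPX gives the pieces PXP PX PXP PXP PX PXP PX PXP PXP PX PXP PXP PX, which concatenate to the answer.

PXPPXPXPPXPPXPXPPXPXPPXPPXPXPPXPPX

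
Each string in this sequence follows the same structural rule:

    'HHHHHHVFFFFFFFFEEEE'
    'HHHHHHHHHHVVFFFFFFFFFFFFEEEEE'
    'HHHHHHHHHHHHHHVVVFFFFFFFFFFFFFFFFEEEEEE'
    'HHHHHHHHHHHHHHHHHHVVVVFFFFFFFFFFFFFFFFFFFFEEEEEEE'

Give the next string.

HHHHHHHHHHHHHHHHHHHHHHVVVVVFFFFFFFFFFFFFFFFFFFFFFFFEEEEEEEE

Term n consists of 4n-2 H's, followed by n-1 V's, followed by 4n F's, followed by n+2 E's, where the shown terms are n = 2, 3, 4, 5.
At n = 6 the blocks have lengths 22, 5, 24, 8.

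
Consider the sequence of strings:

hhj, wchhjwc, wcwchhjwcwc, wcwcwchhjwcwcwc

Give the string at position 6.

s(k+1) = wc·s(k)·wc, so each term gains wc as a prefix and wc as a suffix.
From wcwcwchhjwcwcwc, 2 further steps: wcwcwchhjwcwcwc → wcwcwcwchhjwcwcwcwc → (answer).

wcwcwcwcwchhjwcwcwcwcwc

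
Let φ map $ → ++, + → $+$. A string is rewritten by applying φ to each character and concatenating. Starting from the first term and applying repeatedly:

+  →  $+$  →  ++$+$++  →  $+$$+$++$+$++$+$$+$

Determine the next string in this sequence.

Applying the rule to each of the 19 symbols of $+$$+$++$+$++$+$$+$ gives the pieces ++ $+$ ++ ++ $+$ ++ $+$ $+$ ++ $+$ ++ $+$ $+$ ++ $+$ ++ ++ $+$ ++, which concatenate to the answer.

++$+$++++$+$++$+$$+$++$+$++$+$$+$++$+$++++$+$++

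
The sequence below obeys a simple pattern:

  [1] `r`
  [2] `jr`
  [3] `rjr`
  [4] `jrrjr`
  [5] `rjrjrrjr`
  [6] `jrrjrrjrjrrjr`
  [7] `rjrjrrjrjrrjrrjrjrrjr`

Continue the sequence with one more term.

From term 3 onward, concatenate the second-to-last term with the last: r·jr = rjr, jr·rjr = jrrjr, …
So term 8 is jrrjrrjrjrrjr·rjrjrrjrjrrjrrjrjrrjr.

jrrjrrjrjrrjrrjrjrrjrjrrjrrjrjrrjr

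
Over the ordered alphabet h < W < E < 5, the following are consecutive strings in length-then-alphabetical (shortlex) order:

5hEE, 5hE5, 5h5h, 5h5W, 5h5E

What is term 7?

5Whh

Stepping forward 2 times from 5h5E: 5h5E → 5h55, then the target.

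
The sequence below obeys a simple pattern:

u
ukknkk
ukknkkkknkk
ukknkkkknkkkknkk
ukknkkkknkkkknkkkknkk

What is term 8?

Each term is the previous one with kknkk appended.
From ukknkkkknkkkknkkkknkk, 3 further steps: ukknkkkknkkkknkkkknkk → ukknkkkknkkkknkkkknkkkknkk → ukknkkkknkkkknkkkknkkkknkkkknkk → (answer).

ukknkkkknkkkknkkkknkkkknkkkknkkkknkk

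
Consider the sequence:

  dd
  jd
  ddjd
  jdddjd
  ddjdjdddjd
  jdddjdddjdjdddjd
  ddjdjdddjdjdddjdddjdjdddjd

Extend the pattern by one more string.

jdddjdddjdjdddjdddjdjdddjdjdddjdddjdjdddjd

This is a Fibonacci-style word recurrence s(k) = s(k−2)·s(k−1): e.g. dd·jd = ddjd.
So term 8 is jdddjdddjdjdddjd·ddjdjdddjdjdddjdddjdjdddjd.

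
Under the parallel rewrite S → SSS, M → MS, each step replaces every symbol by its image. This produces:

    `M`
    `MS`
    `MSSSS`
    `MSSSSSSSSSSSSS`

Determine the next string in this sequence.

φ(MSSSSSSSSSSSSS) expands symbol-by-symbol to MS SSS SSS SSS SSS SSS SSS SSS SSS SSS SSS SSS SSS SSS; joining the 14 pieces gives the next term.

MSSSSSSSSSSSSSSSSSSSSSSSSSSSSSSSSSSSSSSSS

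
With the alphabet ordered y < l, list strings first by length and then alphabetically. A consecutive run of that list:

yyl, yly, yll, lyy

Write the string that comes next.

The successor of lyy increments the rightmost position that isn't already l and resets every position after it to y.

lyl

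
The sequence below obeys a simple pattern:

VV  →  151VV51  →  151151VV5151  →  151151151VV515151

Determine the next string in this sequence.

s(k+1) = 151·s(k)·51, so each term gains 151 as a prefix and 51 as a suffix.
Applying this once more to 151151151VV515151:

151151151151VV51515151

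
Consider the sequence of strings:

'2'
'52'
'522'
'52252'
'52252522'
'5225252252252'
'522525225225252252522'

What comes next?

5225252252252522525225225252252252

This is a Fibonacci-style word recurrence s(k) = s(k−1)·s(k−2): e.g. 52·2 = 522.
So term 8 is 522525225225252252522·5225252252252.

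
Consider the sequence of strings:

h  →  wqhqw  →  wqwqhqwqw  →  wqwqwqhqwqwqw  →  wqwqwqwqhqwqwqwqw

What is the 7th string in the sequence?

wqwqwqwqwqwqhqwqwqwqwqwqw

Each term wraps the previous one in wq on the left and qw on the right.
From wqwqwqwqhqwqwqwqw, 2 further steps: wqwqwqwqhqwqwqwqw → wqwqwqwqwqhqwqwqwqwqw → (answer).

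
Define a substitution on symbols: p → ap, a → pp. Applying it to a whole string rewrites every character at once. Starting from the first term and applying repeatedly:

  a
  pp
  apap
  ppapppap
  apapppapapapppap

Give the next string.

φ(apapppapapapppap) expands symbol-by-symbol to pp ap pp ap ap ap pp ap pp ap pp ap ap ap pp ap; joining the 16 pieces gives the next term.

ppapppapapapppapppapppapapapppap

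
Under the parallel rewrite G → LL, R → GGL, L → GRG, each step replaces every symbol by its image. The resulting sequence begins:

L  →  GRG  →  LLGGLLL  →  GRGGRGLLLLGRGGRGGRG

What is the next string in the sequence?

Rewriting the 19 symbols of GRGGRGLLLLGRGGRGGRG one by one yields LL GGL LL LL GGL LL GRG GRG GRG GRG LL GGL LL LL GGL LL LL GGL LL; concatenated:

LLGGLLLLLGGLLLGRGGRGGRGGRGLLGGLLLLLGGLLLLLGGLLL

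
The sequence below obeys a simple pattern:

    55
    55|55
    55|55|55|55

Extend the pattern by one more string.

55|55|55|55|55|55|55|55

Every step duplicates the string with '|' between the halves.
One more doubling of 55|55|55|55 gives the answer.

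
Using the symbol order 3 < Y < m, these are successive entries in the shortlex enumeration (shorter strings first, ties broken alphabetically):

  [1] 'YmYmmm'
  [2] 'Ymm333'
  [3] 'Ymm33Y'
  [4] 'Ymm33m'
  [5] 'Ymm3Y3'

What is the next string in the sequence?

Ymm3YY

Treat Ymm3Y3 as a base-3 numeral over the given alphabet and add one, carrying through any trailing m's.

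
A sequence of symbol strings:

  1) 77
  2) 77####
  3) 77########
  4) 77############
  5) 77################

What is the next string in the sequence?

Every step adds #### to the end: s(k+1) = s(k)·####.
One more step from 77################ gives the answer.

77####################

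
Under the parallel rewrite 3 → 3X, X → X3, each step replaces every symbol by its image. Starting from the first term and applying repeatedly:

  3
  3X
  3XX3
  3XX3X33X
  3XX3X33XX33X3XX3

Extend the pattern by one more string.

3XX3X33XX33X3XX3X33X3XX33XX3X33X

Replace each of the 16 characters of 3XX3X33XX33X3XX3 in place — 3X X3 X3 3X X3 3X 3X X3 X3 3X 3X X3 3X X3 X3 3X — and concatenate.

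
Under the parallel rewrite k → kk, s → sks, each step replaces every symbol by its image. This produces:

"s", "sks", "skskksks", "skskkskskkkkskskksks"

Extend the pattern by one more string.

Replace each of the 20 characters of skskkskskkkkskskksks in place — sks kk sks kk kk sks kk sks kk kk kk kk sks kk sks kk kk sks kk sks — and concatenate.

skskkskskkkkskskkskskkkkkkkkskskkskskkkkskskksks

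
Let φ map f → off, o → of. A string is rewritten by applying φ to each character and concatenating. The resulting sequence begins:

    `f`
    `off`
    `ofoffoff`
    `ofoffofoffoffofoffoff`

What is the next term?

ofoffofoffoffofoffofoffoffofoffoffofoffofoffoffofoffoff

Applying the rule to each of the 21 symbols of ofoffofoffoffofoffoff gives the pieces of off of off off of off of off off of off off of off of off off of off off, which concatenate to the answer.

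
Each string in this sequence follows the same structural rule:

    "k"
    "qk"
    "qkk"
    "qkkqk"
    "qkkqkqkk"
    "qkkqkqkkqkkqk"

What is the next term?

qkkqkqkkqkkqkqkkqkqkk

This is a Fibonacci-style word recurrence s(k) = s(k−1)·s(k−2): e.g. qk·k = qkk.
The next term joins qkkqkqkkqkkqk and qkkqkqkk.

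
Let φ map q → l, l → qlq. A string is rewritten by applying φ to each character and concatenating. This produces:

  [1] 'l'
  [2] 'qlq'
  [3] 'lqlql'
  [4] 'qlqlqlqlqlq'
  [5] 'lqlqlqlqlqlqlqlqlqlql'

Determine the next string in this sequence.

qlqlqlqlqlqlqlqlqlqlqlqlqlqlqlqlqlqlqlqlqlq

Replace each of the 21 characters of lqlqlqlqlqlqlqlqlqlql in place — qlq l qlq l qlq l qlq l qlq l qlq l qlq l qlq l qlq l qlq l qlq — and concatenate.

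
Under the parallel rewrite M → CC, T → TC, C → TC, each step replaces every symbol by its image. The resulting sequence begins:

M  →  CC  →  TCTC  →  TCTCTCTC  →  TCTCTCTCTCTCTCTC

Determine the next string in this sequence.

Rewriting the 16 symbols of TCTCTCTCTCTCTCTC one by one yields TC TC TC TC TC TC TC TC TC TC TC TC TC TC TC TC; concatenated:

TCTCTCTCTCTCTCTCTCTCTCTCTCTCTCTC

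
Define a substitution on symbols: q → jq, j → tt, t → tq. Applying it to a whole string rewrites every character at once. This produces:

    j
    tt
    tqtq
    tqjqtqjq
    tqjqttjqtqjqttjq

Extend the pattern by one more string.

tqjqttjqtqtqttjqtqjqttjqtqtqttjq

φ(tqjqttjqtqjqttjq) expands symbol-by-symbol to tq jq tt jq tq tq tt jq tq jq tt jq tq tq tt jq; joining the 16 pieces gives the next term.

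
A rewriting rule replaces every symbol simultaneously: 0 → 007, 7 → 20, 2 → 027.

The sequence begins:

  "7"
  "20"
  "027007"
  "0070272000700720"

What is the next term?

00700720007027200270070070072000700720027007

Replace each of the 16 characters of 0070272000700720 in place — 007 007 20 007 027 20 027 007 007 007 20 007 007 20 027 007 — and concatenate.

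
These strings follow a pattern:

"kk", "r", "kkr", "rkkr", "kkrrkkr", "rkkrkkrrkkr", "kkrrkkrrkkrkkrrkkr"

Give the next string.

rkkrkkrrkkrkkrrkkrrkkrkkrrkkr

From term 3 onward, concatenate the second-to-last term with the last: kk·r = kkr, r·kkr = rkkr, …
The next term joins rkkrkkrrkkr and kkrrkkrrkkrkkrrkkr.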